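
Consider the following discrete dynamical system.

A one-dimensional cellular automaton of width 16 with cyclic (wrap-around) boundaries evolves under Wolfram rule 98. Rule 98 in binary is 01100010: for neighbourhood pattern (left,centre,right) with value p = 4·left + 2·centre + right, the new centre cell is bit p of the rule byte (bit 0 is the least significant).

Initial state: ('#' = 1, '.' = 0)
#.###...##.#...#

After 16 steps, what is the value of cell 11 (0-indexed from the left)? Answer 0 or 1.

gen 0: #.###...##.#...#
gen 1: ##..#..#.##...#.
gen 2: .#.#..#.#.#..#.#
gen 3: #.#..#.#.#..#.#.
gen 4: .#..#.#.#..#.#.#
gen 5: #..#.#.#..#.#.#.
gen 6: ..#.#.#..#.#.#.#
gen 7: .#.#.#..#.#.#.#.
gen 8: #.#.#..#.#.#.#..
gen 9: .#.#..#.#.#.#..#
gen 10: #.#..#.#.#.#..#.
gen 11: .#..#.#.#.#..#.#
gen 12: #..#.#.#.#..#.#.
gen 13: ..#.#.#.#..#.#.#
gen 14: .#.#.#.#..#.#.#.
gen 15: #.#.#.#..#.#.#..
gen 16: .#.#.#..#.#.#..#

0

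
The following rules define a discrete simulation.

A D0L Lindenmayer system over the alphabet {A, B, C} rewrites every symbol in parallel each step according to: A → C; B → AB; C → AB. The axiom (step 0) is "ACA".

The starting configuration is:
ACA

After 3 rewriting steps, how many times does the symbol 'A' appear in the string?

4

[0] ACA
[1] CABC
[2] ABCABAB
[3] CABABCABCAB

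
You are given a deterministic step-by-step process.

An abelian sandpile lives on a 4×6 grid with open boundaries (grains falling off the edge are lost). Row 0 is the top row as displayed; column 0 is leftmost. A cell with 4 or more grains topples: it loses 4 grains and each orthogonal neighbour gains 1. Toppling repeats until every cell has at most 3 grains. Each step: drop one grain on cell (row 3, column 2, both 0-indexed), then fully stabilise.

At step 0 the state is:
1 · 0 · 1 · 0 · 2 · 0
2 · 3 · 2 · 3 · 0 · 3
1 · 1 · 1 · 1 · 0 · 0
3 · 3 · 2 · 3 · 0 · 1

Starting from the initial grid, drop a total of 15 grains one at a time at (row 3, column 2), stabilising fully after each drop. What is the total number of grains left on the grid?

37

k=0  1 · 0 · 1 · 0 · 2 · 0
2 · 3 · 2 · 3 · 0 · 3
1 · 1 · 1 · 1 · 0 · 0
3 · 3 · 2 · 3 · 0 · 1
k=1  1 · 0 · 1 · 0 · 2 · 0
2 · 3 · 2 · 3 · 0 · 3
1 · 1 · 1 · 1 · 0 · 0
3 · 3 · 3 · 3 · 0 · 1
k=2  1 · 0 · 1 · 0 · 2 · 0
2 · 3 · 2 · 3 · 0 · 3
2 · 2 · 2 · 2 · 0 · 0
0 · 1 · 2 · 0 · 1 · 1
k=3  1 · 0 · 1 · 0 · 2 · 0
2 · 3 · 2 · 3 · 0 · 3
2 · 2 · 2 · 2 · 0 · 0
0 · 1 · 3 · 0 · 1 · 1
k=4  1 · 0 · 1 · 0 · 2 · 0
2 · 3 · 2 · 3 · 0 · 3
2 · 2 · 3 · 2 · 0 · 0
0 · 2 · 0 · 1 · 1 · 1
k=5  1 · 0 · 1 · 0 · 2 · 0
2 · 3 · 2 · 3 · 0 · 3
2 · 2 · 3 · 2 · 0 · 0
0 · 2 · 1 · 1 · 1 · 1
k=6  1 · 0 · 1 · 0 · 2 · 0
2 · 3 · 2 · 3 · 0 · 3
2 · 2 · 3 · 2 · 0 · 0
0 · 2 · 2 · 1 · 1 · 1
k=7  1 · 0 · 1 · 0 · 2 · 0
2 · 3 · 2 · 3 · 0 · 3
2 · 2 · 3 · 2 · 0 · 0
0 · 2 · 3 · 1 · 1 · 1
k=8  1 · 0 · 1 · 0 · 2 · 0
2 · 3 · 3 · 3 · 0 · 3
2 · 3 · 0 · 3 · 0 · 0
0 · 3 · 1 · 2 · 1 · 1
k=9  1 · 0 · 1 · 0 · 2 · 0
2 · 3 · 3 · 3 · 0 · 3
2 · 3 · 0 · 3 · 0 · 0
0 · 3 · 2 · 2 · 1 · 1
k=10  1 · 0 · 1 · 0 · 2 · 0
2 · 3 · 3 · 3 · 0 · 3
2 · 3 · 0 · 3 · 0 · 0
0 · 3 · 3 · 2 · 1 · 1
k=11  1 · 1 · 2 · 1 · 2 · 0
3 · 1 · 2 · 1 · 1 · 3
3 · 2 · 0 · 2 · 1 · 0
1 · 1 · 3 · 0 · 2 · 1
k=12  1 · 1 · 2 · 1 · 2 · 0
3 · 1 · 2 · 1 · 1 · 3
3 · 2 · 1 · 2 · 1 · 0
1 · 2 · 0 · 1 · 2 · 1
k=13  1 · 1 · 2 · 1 · 2 · 0
3 · 1 · 2 · 1 · 1 · 3
3 · 2 · 1 · 2 · 1 · 0
1 · 2 · 1 · 1 · 2 · 1
k=14  1 · 1 · 2 · 1 · 2 · 0
3 · 1 · 2 · 1 · 1 · 3
3 · 2 · 1 · 2 · 1 · 0
1 · 2 · 2 · 1 · 2 · 1
k=15  1 · 1 · 2 · 1 · 2 · 0
3 · 1 · 2 · 1 · 1 · 3
3 · 2 · 1 · 2 · 1 · 0
1 · 2 · 3 · 1 · 2 · 1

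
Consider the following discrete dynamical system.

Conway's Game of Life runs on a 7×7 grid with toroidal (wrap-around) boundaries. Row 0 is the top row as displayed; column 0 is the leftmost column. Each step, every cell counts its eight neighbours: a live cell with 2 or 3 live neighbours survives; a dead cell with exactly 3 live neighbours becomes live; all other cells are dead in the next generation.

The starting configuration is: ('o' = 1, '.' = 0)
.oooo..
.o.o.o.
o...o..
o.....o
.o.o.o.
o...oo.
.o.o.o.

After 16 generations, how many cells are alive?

7

gen 0: .oooo..
.o.o.o.
o...o..
o.....o
.o.o.o.
o...oo.
.o.o.o.
gen 1: oo...o.
oo...o.
oo..oo.
oo..ooo
.o...o.
oo.o.o.
oo...oo
gen 2: ..o.oo.
..o..o.
..o....
..o....
.......
.....o.
.....o.
gen 3: ...oooo
.oo.oo.
.ooo...
.......
.......
.......
.....oo
gen 4: o.oo...
oo....o
.o.oo..
..o....
.......
.......
......o
gen 5: ..o....
....o.o
.o.o...
..oo...
.......
.......
.......
gen 6: .......
..oo...
...oo..
..oo...
.......
.......
.......
gen 7: .......
..ooo..
....o..
..ooo..
.......
.......
.......
gen 8: ...o...
...oo..
.....o.
...oo..
...o...
.......
.......
gen 9: ...oo..
...oo..
.....o.
...oo..
...oo..
.......
.......
gen 10: ...oo..
...o.o.
.....o.
...o.o.
...oo..
.......
.......
gen 11: ...oo..
...o.o.
.....oo
...o.o.
...oo..
.......
.......
gen 12: ...oo..
...o.oo
.....oo
...o.oo
...oo..
.......
.......
gen 13: ...ooo.
...o..o
o......
...o..o
...ooo.
.......
.......
gen 14: ...ooo.
...o.oo
o.....o
...o.oo
...ooo.
....o..
....o..
gen 15: ...o..o
o..o...
o......
o..o...
...o..o
.......
.......
gen 16: .......
o.....o
oo....o
o.....o
.......
.......
.......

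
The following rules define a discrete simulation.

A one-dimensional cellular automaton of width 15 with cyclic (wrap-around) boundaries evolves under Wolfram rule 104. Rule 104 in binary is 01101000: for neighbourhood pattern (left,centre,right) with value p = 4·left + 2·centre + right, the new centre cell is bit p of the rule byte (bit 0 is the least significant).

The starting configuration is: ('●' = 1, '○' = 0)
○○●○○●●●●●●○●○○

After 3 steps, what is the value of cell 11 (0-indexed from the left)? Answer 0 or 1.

1

k=0  ○○●○○●●●●●●○●○○
k=1  ○○○○○●○○○○●●○○○
k=2  ○○○○○○○○○○●●○○○
k=3  ○○○○○○○○○○●●○○○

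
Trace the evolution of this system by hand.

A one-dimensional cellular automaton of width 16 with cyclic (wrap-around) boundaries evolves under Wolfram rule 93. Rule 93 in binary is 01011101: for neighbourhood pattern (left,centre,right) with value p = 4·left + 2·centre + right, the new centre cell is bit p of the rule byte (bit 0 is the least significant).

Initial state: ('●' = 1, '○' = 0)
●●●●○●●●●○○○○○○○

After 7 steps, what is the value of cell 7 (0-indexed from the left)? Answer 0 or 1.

0

step 0: ●●●●○●●●●○○○○○○○
step 1: ●○○●○●○○●●●●●●●○
step 2: ●●○●○●●○●○○○○○●○
step 3: ●●○●○●●○●●●●●○●○
step 4: ●●○●○●●○●○○○●○●○
step 5: ●●○●○●●○●●●○●○●○
step 6: ●●○●○●●○●○●○●○●○
step 7: ●●○●○●●○●○●○●○●○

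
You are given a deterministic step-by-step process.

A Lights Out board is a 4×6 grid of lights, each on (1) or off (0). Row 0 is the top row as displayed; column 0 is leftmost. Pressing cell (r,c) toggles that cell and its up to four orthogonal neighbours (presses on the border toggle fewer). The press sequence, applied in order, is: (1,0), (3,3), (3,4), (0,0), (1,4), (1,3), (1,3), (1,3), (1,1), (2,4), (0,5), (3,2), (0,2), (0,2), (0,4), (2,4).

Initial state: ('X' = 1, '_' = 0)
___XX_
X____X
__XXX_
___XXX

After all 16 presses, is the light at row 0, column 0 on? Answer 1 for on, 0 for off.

0) ___XX_
X____X
__XXX_
___XXX
1) X__XX_
_X___X
X_XXX_
___XXX
2) X__XX_
_X___X
X_X_X_
__X__X
3) X__XX_
_X___X
X_X___
__XXX_
4) _X_XX_
XX___X
X_X___
__XXX_
5) _X_X__
XX_XX_
X_X_X_
__XXX_
6) _X____
XXX___
X_XXX_
__XXX_
7) _X_X__
XX_XX_
X_X_X_
__XXX_
8) _X____
XXX___
X_XXX_
__XXX_
9) ______
______
XXXXX_
__XXX_
10) ______
____X_
XXX__X
__XX__
11) ____XX
____XX
XXX__X
__XX__
12) ____XX
____XX
XX___X
_X____
13) _XXXXX
__X_XX
XX___X
_X____
14) ____XX
____XX
XX___X
_X____
15) ___X__
_____X
XX___X
_X____
16) ___X__
____XX
XX_XX_
_X__X_

0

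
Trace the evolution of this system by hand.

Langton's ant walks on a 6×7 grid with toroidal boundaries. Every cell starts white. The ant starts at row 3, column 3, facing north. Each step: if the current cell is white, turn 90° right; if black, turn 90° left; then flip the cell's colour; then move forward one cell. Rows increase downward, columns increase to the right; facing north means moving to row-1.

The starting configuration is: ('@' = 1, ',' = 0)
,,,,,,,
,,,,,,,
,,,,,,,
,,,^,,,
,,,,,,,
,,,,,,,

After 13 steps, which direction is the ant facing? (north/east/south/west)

step 0: ,,,,,,,
,,,,,,,
,,,,,,,
,,,^,,,
,,,,,,,
,,,,,,,
step 1: ,,,,,,,
,,,,,,,
,,,,,,,
,,,@>,,
,,,,,,,
,,,,,,,
step 2: ,,,,,,,
,,,,,,,
,,,,,,,
,,,@@,,
,,,,v,,
,,,,,,,
step 3: ,,,,,,,
,,,,,,,
,,,,,,,
,,,@@,,
,,,<@,,
,,,,,,,
step 4: ,,,,,,,
,,,,,,,
,,,,,,,
,,,^@,,
,,,@@,,
,,,,,,,
step 5: ,,,,,,,
,,,,,,,
,,,,,,,
,,<,@,,
,,,@@,,
,,,,,,,
step 6: ,,,,,,,
,,,,,,,
,,^,,,,
,,@,@,,
,,,@@,,
,,,,,,,
step 7: ,,,,,,,
,,,,,,,
,,@>,,,
,,@,@,,
,,,@@,,
,,,,,,,
step 8: ,,,,,,,
,,,,,,,
,,@@,,,
,,@v@,,
,,,@@,,
,,,,,,,
step 9: ,,,,,,,
,,,,,,,
,,@@,,,
,,<@@,,
,,,@@,,
,,,,,,,
step 10: ,,,,,,,
,,,,,,,
,,@@,,,
,,,@@,,
,,v@@,,
,,,,,,,
step 11: ,,,,,,,
,,,,,,,
,,@@,,,
,,,@@,,
,<@@@,,
,,,,,,,
step 12: ,,,,,,,
,,,,,,,
,,@@,,,
,^,@@,,
,@@@@,,
,,,,,,,
step 13: ,,,,,,,
,,,,,,,
,,@@,,,
,@>@@,,
,@@@@,,
,,,,,,,

east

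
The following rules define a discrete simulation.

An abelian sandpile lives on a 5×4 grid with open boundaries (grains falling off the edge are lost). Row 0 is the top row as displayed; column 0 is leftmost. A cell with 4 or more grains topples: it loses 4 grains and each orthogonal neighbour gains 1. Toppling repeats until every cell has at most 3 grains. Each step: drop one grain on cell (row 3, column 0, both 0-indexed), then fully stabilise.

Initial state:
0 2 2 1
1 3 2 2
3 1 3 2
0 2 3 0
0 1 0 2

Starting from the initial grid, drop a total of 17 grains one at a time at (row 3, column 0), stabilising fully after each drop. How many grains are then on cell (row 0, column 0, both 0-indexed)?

1

t=0: 0 2 2 1
1 3 2 2
3 1 3 2
0 2 3 0
0 1 0 2
t=1: 0 2 2 1
1 3 2 2
3 1 3 2
1 2 3 0
0 1 0 2
t=2: 0 2 2 1
1 3 2 2
3 1 3 2
2 2 3 0
0 1 0 2
t=3: 0 2 2 1
1 3 2 2
3 1 3 2
3 2 3 0
0 1 0 2
t=4: 0 2 2 1
2 3 2 2
0 2 3 2
1 3 3 0
1 1 0 2
t=5: 0 2 2 1
2 3 2 2
0 2 3 2
2 3 3 0
1 1 0 2
t=6: 0 2 2 1
2 3 2 2
0 2 3 2
3 3 3 0
1 1 0 2
t=7: 0 3 3 1
3 1 0 3
2 1 2 3
1 2 1 1
2 2 1 2
t=8: 0 3 3 1
3 1 0 3
2 1 2 3
2 2 1 1
2 2 1 2
t=9: 0 3 3 1
3 1 0 3
2 1 2 3
3 2 1 1
2 2 1 2
t=10: 0 3 3 1
3 1 0 3
3 1 2 3
0 3 1 1
3 2 1 2
t=11: 0 3 3 1
3 1 0 3
3 1 2 3
1 3 1 1
3 2 1 2
t=12: 0 3 3 1
3 1 0 3
3 1 2 3
2 3 1 1
3 2 1 2
t=13: 0 3 3 1
3 1 0 3
3 1 2 3
3 3 1 1
3 2 1 2
t=14: 1 3 3 1
0 2 0 3
1 3 2 3
3 1 2 1
1 0 2 2
t=15: 1 3 3 1
0 2 0 3
2 3 2 3
0 2 2 1
2 0 2 2
t=16: 1 3 3 1
0 2 0 3
2 3 2 3
1 2 2 1
2 0 2 2
t=17: 1 3 3 1
0 2 0 3
2 3 2 3
2 2 2 1
2 0 2 2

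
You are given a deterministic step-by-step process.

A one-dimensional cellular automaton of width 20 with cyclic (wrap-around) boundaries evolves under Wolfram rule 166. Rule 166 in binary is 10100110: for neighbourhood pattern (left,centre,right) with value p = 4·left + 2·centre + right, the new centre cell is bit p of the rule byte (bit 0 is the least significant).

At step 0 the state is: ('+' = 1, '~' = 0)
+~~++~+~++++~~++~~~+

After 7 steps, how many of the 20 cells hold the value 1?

[0] +~~++~+~++++~~++~~~+
[1] ~~+~~+++~++~~+~~~~+~
[2] ~++~+~+~+~~~++~~~++~
[3] +~~++++++~~+~~~~+~~~
[4] +~+~++++~~++~~~++~~+
[5] ~+++~++~~+~~~~+~~~+~
[6] +~+~+~~~++~~~++~~++~
[7] +++++~~+~~~~+~~~+~~+

9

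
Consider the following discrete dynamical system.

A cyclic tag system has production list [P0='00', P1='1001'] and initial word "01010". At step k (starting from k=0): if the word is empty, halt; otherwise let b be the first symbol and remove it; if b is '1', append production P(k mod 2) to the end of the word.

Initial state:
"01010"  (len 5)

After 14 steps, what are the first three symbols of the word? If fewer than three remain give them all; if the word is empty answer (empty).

k=0  "01010"  (len 5)
k=1  "1010"  (len 4)
k=2  "0101001"  (len 7)
k=3  "101001"  (len 6)
k=4  "010011001"  (len 9)
k=5  "10011001"  (len 8)
k=6  "00110011001"  (len 11)
k=7  "0110011001"  (len 10)
k=8  "110011001"  (len 9)
k=9  "1001100100"  (len 10)
k=10  "0011001001001"  (len 13)
k=11  "011001001001"  (len 12)
k=12  "11001001001"  (len 11)
k=13  "100100100100"  (len 12)
k=14  "001001001001001"  (len 15)

001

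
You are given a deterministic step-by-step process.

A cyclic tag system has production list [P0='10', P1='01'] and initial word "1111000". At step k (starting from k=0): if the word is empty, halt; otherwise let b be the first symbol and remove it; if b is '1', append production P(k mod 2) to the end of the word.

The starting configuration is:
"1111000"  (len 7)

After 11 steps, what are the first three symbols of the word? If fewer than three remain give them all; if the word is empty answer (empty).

gen 0: "1111000"  (len 7)
gen 1: "11100010"  (len 8)
gen 2: "110001001"  (len 9)
gen 3: "1000100110"  (len 10)
gen 4: "00010011001"  (len 11)
gen 5: "0010011001"  (len 10)
gen 6: "010011001"  (len 9)
gen 7: "10011001"  (len 8)
gen 8: "001100101"  (len 9)
gen 9: "01100101"  (len 8)
gen 10: "1100101"  (len 7)
gen 11: "10010110"  (len 8)

100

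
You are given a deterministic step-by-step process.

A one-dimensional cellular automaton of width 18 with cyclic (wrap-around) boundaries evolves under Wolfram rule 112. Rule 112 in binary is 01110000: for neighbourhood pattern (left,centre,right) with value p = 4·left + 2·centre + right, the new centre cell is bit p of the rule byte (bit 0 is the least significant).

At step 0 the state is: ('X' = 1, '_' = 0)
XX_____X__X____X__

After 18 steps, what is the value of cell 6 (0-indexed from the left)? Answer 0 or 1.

k=0  XX_____X__X____X__
k=1  _XX_____X__X____X_
k=2  __XX_____X__X____X
k=3  X__XX_____X__X____
k=4  _X__XX_____X__X___
k=5  __X__XX_____X__X__
k=6  ___X__XX_____X__X_
k=7  ____X__XX_____X__X
k=8  X____X__XX_____X__
k=9  _X____X__XX_____X_
k=10  __X____X__XX_____X
k=11  X__X____X__XX_____
k=12  _X__X____X__XX____
k=13  __X__X____X__XX___
k=14  ___X__X____X__XX__
k=15  ____X__X____X__XX_
k=16  _____X__X____X__XX
k=17  X_____X__X____X__X
k=18  XX_____X__X____X__

0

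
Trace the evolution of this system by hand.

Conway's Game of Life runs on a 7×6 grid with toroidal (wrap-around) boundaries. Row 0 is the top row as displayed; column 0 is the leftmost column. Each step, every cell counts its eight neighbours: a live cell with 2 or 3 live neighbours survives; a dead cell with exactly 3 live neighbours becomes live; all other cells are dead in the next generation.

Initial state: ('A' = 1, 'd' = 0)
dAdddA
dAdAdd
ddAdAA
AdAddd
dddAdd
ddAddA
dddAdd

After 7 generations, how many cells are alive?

4

k=0  dAdddA
dAdAdd
ddAdAA
AdAddd
dddAdd
ddAddA
dddAdd
k=1  AdddAd
dAdAdA
AdAdAA
dAAdAA
dAAAdd
ddAAAd
AdAdAd
k=2  AdAdAd
dAAAdd
dddddd
dddddd
AddddA
ddddAA
ddAdAd
k=3  ddddAA
dAAAdd
ddAddd
dddddd
AdddAA
AddAAd
dAddAd
k=4  AAddAA
dAAAAd
dAAAdd
dddddA
AddAAd
AAdAdd
Addddd
k=5  ddddAd
dddddd
AAdddd
AAdddA
AAAAAd
AAAAAd
ddAdAd
k=6  dddAdd
dddddd
dAdddA
dddAAd
dddddd
Addddd
ddAdAd
k=7  dddAdd
dddddd
ddddAd
ddddAd
dddddd
dddddd
dddAdd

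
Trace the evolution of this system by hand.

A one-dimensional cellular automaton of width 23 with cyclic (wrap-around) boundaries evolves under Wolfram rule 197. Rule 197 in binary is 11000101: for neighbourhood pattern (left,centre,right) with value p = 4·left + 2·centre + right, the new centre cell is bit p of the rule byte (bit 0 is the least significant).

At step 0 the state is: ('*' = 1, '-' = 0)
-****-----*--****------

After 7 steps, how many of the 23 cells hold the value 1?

gen 0: -****-----*--****------
gen 1: --***-***-*---***-*****
gen 2: ---**--**-*-*--**--****
gen 3: -*--*---*-*-*---*---***
gen 4: -*--*-*-*-*-*-*-*-*--**
gen 5: -*--*-*-*-*-*-*-*-*---*
gen 6: -*--*-*-*-*-*-*-*-*-*-*
gen 7: -*--*-*-*-*-*-*-*-*-*-*

11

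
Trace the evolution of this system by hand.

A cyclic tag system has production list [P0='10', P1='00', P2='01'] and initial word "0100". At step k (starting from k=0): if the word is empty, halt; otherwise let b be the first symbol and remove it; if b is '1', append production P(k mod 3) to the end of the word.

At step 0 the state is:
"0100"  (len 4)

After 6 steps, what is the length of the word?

0

step 0: "0100"  (len 4)
step 1: "100"  (len 3)
step 2: "0000"  (len 4)
step 3: "000"  (len 3)
step 4: "00"  (len 2)
step 5: "0"  (len 1)
step 6: (halted — word empty)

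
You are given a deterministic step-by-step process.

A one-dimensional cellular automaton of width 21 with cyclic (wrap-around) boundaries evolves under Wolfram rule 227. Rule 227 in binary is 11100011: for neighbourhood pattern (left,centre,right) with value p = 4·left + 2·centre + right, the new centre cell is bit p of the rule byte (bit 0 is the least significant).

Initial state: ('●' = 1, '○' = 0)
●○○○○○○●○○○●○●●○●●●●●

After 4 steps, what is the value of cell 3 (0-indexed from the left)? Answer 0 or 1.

1

t=0: ●○○○○○○●○○○●○●●○●●●●●
t=1: ●○●●●●●○○●●○●○●●○●●●●
t=2: ●●○●●●●○●○●●○●○●●○●●●
t=3: ●●●○●●●●○●○●●○●○●●○●●
t=4: ●●●●○●●●●○●○●●○●○●●○●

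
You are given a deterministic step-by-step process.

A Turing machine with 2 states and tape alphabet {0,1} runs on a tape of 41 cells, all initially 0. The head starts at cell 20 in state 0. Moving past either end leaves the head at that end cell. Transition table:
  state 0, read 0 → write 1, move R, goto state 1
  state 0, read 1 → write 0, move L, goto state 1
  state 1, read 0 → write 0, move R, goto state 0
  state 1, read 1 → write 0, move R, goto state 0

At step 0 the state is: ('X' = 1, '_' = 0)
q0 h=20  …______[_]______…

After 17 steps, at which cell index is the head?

37

gen 0: q0 h=20  …______[_]______…
gen 1: q1 h=21  …_____X[_]______…
gen 2: q0 h=22  …____X_[_]______…
gen 3: q1 h=23  …___X_X[_]______…
gen 4: q0 h=24  …__X_X_[_]______…
gen 5: q1 h=25  …_X_X_X[_]______…
gen 6: q0 h=26  …X_X_X_[_]______…
gen 7: q1 h=27  …_X_X_X[_]______…
gen 8: q0 h=28  …X_X_X_[_]______…
gen 9: q1 h=29  …_X_X_X[_]______…
gen 10: q0 h=30  …X_X_X_[_]______…
gen 11: q1 h=31  …_X_X_X[_]______…
gen 12: q0 h=32  …X_X_X_[_]______…
gen 13: q1 h=33  …_X_X_X[_]______…
gen 14: q0 h=34  …X_X_X_[_]______|
gen 15: q1 h=35  …_X_X_X[_]_____|
gen 16: q0 h=36  …X_X_X_[_]____|
gen 17: q1 h=37  …_X_X_X[_]___|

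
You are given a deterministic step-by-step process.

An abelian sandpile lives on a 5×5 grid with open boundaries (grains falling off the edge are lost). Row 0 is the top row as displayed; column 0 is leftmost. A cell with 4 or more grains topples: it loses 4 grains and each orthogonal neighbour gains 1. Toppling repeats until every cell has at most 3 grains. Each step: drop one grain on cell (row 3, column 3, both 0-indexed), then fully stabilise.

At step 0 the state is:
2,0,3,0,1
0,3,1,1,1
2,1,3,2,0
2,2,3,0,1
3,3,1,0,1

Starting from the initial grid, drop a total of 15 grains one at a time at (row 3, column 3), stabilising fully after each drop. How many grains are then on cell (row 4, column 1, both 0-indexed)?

2

gen 0: 2,0,3,0,1
0,3,1,1,1
2,1,3,2,0
2,2,3,0,1
3,3,1,0,1
gen 1: 2,0,3,0,1
0,3,1,1,1
2,1,3,2,0
2,2,3,1,1
3,3,1,0,1
gen 2: 2,0,3,0,1
0,3,1,1,1
2,1,3,2,0
2,2,3,2,1
3,3,1,0,1
gen 3: 2,0,3,0,1
0,3,1,1,1
2,1,3,2,0
2,2,3,3,1
3,3,1,0,1
gen 4: 2,0,3,0,1
0,3,2,2,1
2,2,1,0,1
2,3,1,2,2
3,3,2,1,1
gen 5: 2,0,3,0,1
0,3,2,2,1
2,2,1,0,1
2,3,1,3,2
3,3,2,1,1
gen 6: 2,0,3,0,1
0,3,2,2,1
2,2,1,1,1
2,3,2,0,3
3,3,2,2,1
gen 7: 2,0,3,0,1
0,3,2,2,1
2,2,1,1,1
2,3,2,1,3
3,3,2,2,1
gen 8: 2,0,3,0,1
0,3,2,2,1
2,2,1,1,1
2,3,2,2,3
3,3,2,2,1
gen 9: 2,0,3,0,1
0,3,2,2,1
2,2,1,1,1
2,3,2,3,3
3,3,2,2,1
gen 10: 2,0,3,0,1
0,3,2,2,1
2,2,1,2,2
2,3,3,1,0
3,3,2,3,2
gen 11: 2,0,3,0,1
0,3,2,2,1
2,2,1,2,2
2,3,3,2,0
3,3,2,3,2
gen 12: 2,0,3,0,1
0,3,2,2,1
2,2,1,2,2
2,3,3,3,0
3,3,2,3,2
gen 13: 2,0,3,0,1
0,3,2,2,1
3,3,2,3,2
0,2,2,2,1
1,2,1,1,3
gen 14: 2,0,3,0,1
0,3,2,2,1
3,3,2,3,2
0,2,2,3,1
1,2,1,1,3
gen 15: 2,0,3,0,1
0,3,2,3,1
3,3,3,0,3
0,2,3,1,2
1,2,1,2,3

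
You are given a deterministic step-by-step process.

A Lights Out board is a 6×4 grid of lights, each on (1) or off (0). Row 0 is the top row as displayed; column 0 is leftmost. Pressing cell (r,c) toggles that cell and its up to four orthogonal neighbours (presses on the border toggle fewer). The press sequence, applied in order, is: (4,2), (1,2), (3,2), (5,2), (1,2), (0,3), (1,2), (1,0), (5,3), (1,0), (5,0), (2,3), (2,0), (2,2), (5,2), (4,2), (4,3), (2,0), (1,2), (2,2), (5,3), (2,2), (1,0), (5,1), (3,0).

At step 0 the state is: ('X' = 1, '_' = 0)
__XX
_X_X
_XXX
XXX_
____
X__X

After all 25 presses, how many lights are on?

12

0) __XX
_X_X
_XXX
XXX_
____
X__X
1) __XX
_X_X
_XXX
XX__
_XXX
X_XX
2) ___X
__X_
_X_X
XX__
_XXX
X_XX
3) ___X
__X_
_XXX
X_XX
_X_X
X_XX
4) ___X
__X_
_XXX
X_XX
_XXX
XX__
5) __XX
_X_X
_X_X
X_XX
_XXX
XX__
6) ____
_X__
_X_X
X_XX
_XXX
XX__
7) __X_
__XX
_XXX
X_XX
_XXX
XX__
8) X_X_
XXXX
XXXX
X_XX
_XXX
XX__
9) X_X_
XXXX
XXXX
X_XX
_XX_
XXXX
10) __X_
__XX
_XXX
X_XX
_XX_
XXXX
11) __X_
__XX
_XXX
X_XX
XXX_
__XX
12) __X_
__X_
_X__
X_X_
XXX_
__XX
13) __X_
X_X_
X___
__X_
XXX_
__XX
14) __X_
X___
XXXX
____
XXX_
__XX
15) __X_
X___
XXXX
____
XX__
_X__
16) __X_
X___
XXXX
__X_
X_XX
_XX_
17) __X_
X___
XXXX
__XX
X___
_XXX
18) __X_
____
__XX
X_XX
X___
_XXX
19) ____
_XXX
___X
X_XX
X___
_XXX
20) ____
_X_X
_XX_
X__X
X___
_XXX
21) ____
_X_X
_XX_
X__X
X__X
_X__
22) ____
_XXX
___X
X_XX
X__X
_X__
23) X___
X_XX
X__X
X_XX
X__X
_X__
24) X___
X_XX
X__X
X_XX
XX_X
X_X_
25) X___
X_XX
___X
_XXX
_X_X
X_X_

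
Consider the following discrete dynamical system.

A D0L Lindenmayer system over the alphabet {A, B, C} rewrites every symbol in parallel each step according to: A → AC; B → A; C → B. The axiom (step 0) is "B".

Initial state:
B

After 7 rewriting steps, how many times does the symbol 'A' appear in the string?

gen 0: B
gen 1: A
gen 2: AC
gen 3: ACB
gen 4: ACBA
gen 5: ACBAAC
gen 6: ACBAACACB
gen 7: ACBAACACBACBA

6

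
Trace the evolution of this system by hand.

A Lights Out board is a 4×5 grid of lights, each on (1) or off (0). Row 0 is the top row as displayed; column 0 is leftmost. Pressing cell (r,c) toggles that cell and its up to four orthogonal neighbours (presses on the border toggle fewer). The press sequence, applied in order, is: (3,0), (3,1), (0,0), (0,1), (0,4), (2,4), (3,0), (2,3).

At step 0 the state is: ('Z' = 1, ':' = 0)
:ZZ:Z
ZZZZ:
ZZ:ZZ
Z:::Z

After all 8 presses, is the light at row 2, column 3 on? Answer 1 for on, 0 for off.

k=0  :ZZ:Z
ZZZZ:
ZZ:ZZ
Z:::Z
k=1  :ZZ:Z
ZZZZ:
:Z:ZZ
:Z::Z
k=2  :ZZ:Z
ZZZZ:
:::ZZ
Z:Z:Z
k=3  Z:Z:Z
:ZZZ:
:::ZZ
Z:Z:Z
k=4  :Z::Z
::ZZ:
:::ZZ
Z:Z:Z
k=5  :Z:Z:
::ZZZ
:::ZZ
Z:Z:Z
k=6  :Z:Z:
::ZZ:
:::::
Z:Z::
k=7  :Z:Z:
::ZZ:
Z::::
:ZZ::
k=8  :Z:Z:
::Z::
Z:ZZZ
:ZZZ:

1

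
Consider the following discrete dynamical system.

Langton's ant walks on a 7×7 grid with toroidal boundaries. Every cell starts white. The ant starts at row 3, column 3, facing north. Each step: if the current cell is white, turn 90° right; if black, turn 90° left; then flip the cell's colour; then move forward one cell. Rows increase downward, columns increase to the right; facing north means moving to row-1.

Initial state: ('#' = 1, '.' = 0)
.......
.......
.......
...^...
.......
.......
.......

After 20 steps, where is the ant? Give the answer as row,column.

5,1

0) .......
.......
.......
...^...
.......
.......
.......
1) .......
.......
.......
...#>..
.......
.......
.......
2) .......
.......
.......
...##..
....v..
.......
.......
3) .......
.......
.......
...##..
...<#..
.......
.......
4) .......
.......
.......
...^#..
...##..
.......
.......
5) .......
.......
.......
..<.#..
...##..
.......
.......
6) .......
.......
..^....
..#.#..
...##..
.......
.......
7) .......
.......
..#>...
..#.#..
...##..
.......
.......
8) .......
.......
..##...
..#v#..
...##..
.......
.......
9) .......
.......
..##...
..<##..
...##..
.......
.......
10) .......
.......
..##...
...##..
..v##..
.......
.......
11) .......
.......
..##...
...##..
.<###..
.......
.......
12) .......
.......
..##...
.^.##..
.####..
.......
.......
13) .......
.......
..##...
.#>##..
.####..
.......
.......
14) .......
.......
..##...
.####..
.#v##..
.......
.......
15) .......
.......
..##...
.####..
.#.>#..
.......
.......
16) .......
.......
..##...
.##^#..
.#..#..
.......
.......
17) .......
.......
..##...
.#<.#..
.#..#..
.......
.......
18) .......
.......
..##...
.#..#..
.#v.#..
.......
.......
19) .......
.......
..##...
.#..#..
.<#.#..
.......
.......
20) .......
.......
..##...
.#..#..
..#.#..
.v.....
.......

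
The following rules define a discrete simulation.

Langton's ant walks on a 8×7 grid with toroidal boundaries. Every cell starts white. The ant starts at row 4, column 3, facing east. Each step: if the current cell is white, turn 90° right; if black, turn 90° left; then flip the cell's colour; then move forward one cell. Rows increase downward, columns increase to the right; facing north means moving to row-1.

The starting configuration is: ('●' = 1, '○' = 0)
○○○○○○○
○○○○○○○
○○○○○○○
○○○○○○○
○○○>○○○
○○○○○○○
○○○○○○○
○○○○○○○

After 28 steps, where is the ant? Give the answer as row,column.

k=0  ○○○○○○○
○○○○○○○
○○○○○○○
○○○○○○○
○○○>○○○
○○○○○○○
○○○○○○○
○○○○○○○
k=1  ○○○○○○○
○○○○○○○
○○○○○○○
○○○○○○○
○○○●○○○
○○○v○○○
○○○○○○○
○○○○○○○
k=2  ○○○○○○○
○○○○○○○
○○○○○○○
○○○○○○○
○○○●○○○
○○<●○○○
○○○○○○○
○○○○○○○
k=3  ○○○○○○○
○○○○○○○
○○○○○○○
○○○○○○○
○○^●○○○
○○●●○○○
○○○○○○○
○○○○○○○
k=4  ○○○○○○○
○○○○○○○
○○○○○○○
○○○○○○○
○○●>○○○
○○●●○○○
○○○○○○○
○○○○○○○
k=5  ○○○○○○○
○○○○○○○
○○○○○○○
○○○^○○○
○○●○○○○
○○●●○○○
○○○○○○○
○○○○○○○
k=6  ○○○○○○○
○○○○○○○
○○○○○○○
○○○●>○○
○○●○○○○
○○●●○○○
○○○○○○○
○○○○○○○
k=7  ○○○○○○○
○○○○○○○
○○○○○○○
○○○●●○○
○○●○v○○
○○●●○○○
○○○○○○○
○○○○○○○
k=8  ○○○○○○○
○○○○○○○
○○○○○○○
○○○●●○○
○○●<●○○
○○●●○○○
○○○○○○○
○○○○○○○
k=9  ○○○○○○○
○○○○○○○
○○○○○○○
○○○^●○○
○○●●●○○
○○●●○○○
○○○○○○○
○○○○○○○
k=10  ○○○○○○○
○○○○○○○
○○○○○○○
○○<○●○○
○○●●●○○
○○●●○○○
○○○○○○○
○○○○○○○
k=11  ○○○○○○○
○○○○○○○
○○^○○○○
○○●○●○○
○○●●●○○
○○●●○○○
○○○○○○○
○○○○○○○
k=12  ○○○○○○○
○○○○○○○
○○●>○○○
○○●○●○○
○○●●●○○
○○●●○○○
○○○○○○○
○○○○○○○
k=13  ○○○○○○○
○○○○○○○
○○●●○○○
○○●v●○○
○○●●●○○
○○●●○○○
○○○○○○○
○○○○○○○
k=14  ○○○○○○○
○○○○○○○
○○●●○○○
○○<●●○○
○○●●●○○
○○●●○○○
○○○○○○○
○○○○○○○
k=15  ○○○○○○○
○○○○○○○
○○●●○○○
○○○●●○○
○○v●●○○
○○●●○○○
○○○○○○○
○○○○○○○
k=16  ○○○○○○○
○○○○○○○
○○●●○○○
○○○●●○○
○○○>●○○
○○●●○○○
○○○○○○○
○○○○○○○
k=17  ○○○○○○○
○○○○○○○
○○●●○○○
○○○^●○○
○○○○●○○
○○●●○○○
○○○○○○○
○○○○○○○
k=18  ○○○○○○○
○○○○○○○
○○●●○○○
○○<○●○○
○○○○●○○
○○●●○○○
○○○○○○○
○○○○○○○
k=19  ○○○○○○○
○○○○○○○
○○^●○○○
○○●○●○○
○○○○●○○
○○●●○○○
○○○○○○○
○○○○○○○
k=20  ○○○○○○○
○○○○○○○
○<○●○○○
○○●○●○○
○○○○●○○
○○●●○○○
○○○○○○○
○○○○○○○
k=21  ○○○○○○○
○^○○○○○
○●○●○○○
○○●○●○○
○○○○●○○
○○●●○○○
○○○○○○○
○○○○○○○
k=22  ○○○○○○○
○●>○○○○
○●○●○○○
○○●○●○○
○○○○●○○
○○●●○○○
○○○○○○○
○○○○○○○
k=23  ○○○○○○○
○●●○○○○
○●v●○○○
○○●○●○○
○○○○●○○
○○●●○○○
○○○○○○○
○○○○○○○
k=24  ○○○○○○○
○●●○○○○
○<●●○○○
○○●○●○○
○○○○●○○
○○●●○○○
○○○○○○○
○○○○○○○
k=25  ○○○○○○○
○●●○○○○
○○●●○○○
○v●○●○○
○○○○●○○
○○●●○○○
○○○○○○○
○○○○○○○
k=26  ○○○○○○○
○●●○○○○
○○●●○○○
<●●○●○○
○○○○●○○
○○●●○○○
○○○○○○○
○○○○○○○
k=27  ○○○○○○○
○●●○○○○
^○●●○○○
●●●○●○○
○○○○●○○
○○●●○○○
○○○○○○○
○○○○○○○
k=28  ○○○○○○○
○●●○○○○
●>●●○○○
●●●○●○○
○○○○●○○
○○●●○○○
○○○○○○○
○○○○○○○

2,1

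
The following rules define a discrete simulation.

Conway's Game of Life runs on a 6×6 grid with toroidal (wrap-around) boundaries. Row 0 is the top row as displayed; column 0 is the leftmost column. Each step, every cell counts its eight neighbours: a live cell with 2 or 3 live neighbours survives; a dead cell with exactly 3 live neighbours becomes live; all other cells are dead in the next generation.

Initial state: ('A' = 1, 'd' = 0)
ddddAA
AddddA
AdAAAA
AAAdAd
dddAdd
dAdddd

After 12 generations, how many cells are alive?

5

k=0  ddddAA
AddddA
AdAAAA
AAAdAd
dddAdd
dAdddd
k=1  ddddAA
dAdddd
ddAddd
Addddd
AddAdd
ddddAd
k=2  ddddAA
dddddd
dAdddd
dAdddd
dddddA
dddAAd
k=3  dddAAA
dddddd
dddddd
Addddd
ddddAd
dddAdd
k=4  dddAAd
ddddAd
dddddd
dddddd
dddddd
dddAdA
k=5  dddAdA
dddAAd
dddddd
dddddd
dddddd
dddAdd
k=6  ddAAdd
dddAAd
dddddd
dddddd
dddddd
ddddAd
k=7  ddAddd
ddAAAd
dddddd
dddddd
dddddd
dddAdd
k=8  ddAdAd
ddAAdd
dddAdd
dddddd
dddddd
dddddd
k=9  ddAddd
ddAdAd
ddAAdd
dddddd
dddddd
dddddd
k=10  dddAdd
dAAddd
ddAAdd
dddddd
dddddd
dddddd
k=11  ddAddd
dAdddd
dAAAdd
dddddd
dddddd
dddddd
k=12  dddddd
dAdAdd
dAAddd
ddAddd
dddddd
dddddd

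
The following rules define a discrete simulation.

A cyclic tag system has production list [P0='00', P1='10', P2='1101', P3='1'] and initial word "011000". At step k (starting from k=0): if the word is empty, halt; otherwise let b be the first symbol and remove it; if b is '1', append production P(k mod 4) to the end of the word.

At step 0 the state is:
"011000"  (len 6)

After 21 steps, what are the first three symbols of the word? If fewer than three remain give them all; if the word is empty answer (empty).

001

step 0: "011000"  (len 6)
step 1: "11000"  (len 5)
step 2: "100010"  (len 6)
step 3: "000101101"  (len 9)
step 4: "00101101"  (len 8)
step 5: "0101101"  (len 7)
step 6: "101101"  (len 6)
step 7: "011011101"  (len 9)
step 8: "11011101"  (len 8)
step 9: "101110100"  (len 9)
step 10: "0111010010"  (len 10)
step 11: "111010010"  (len 9)
step 12: "110100101"  (len 9)
step 13: "1010010100"  (len 10)
step 14: "01001010010"  (len 11)
step 15: "1001010010"  (len 10)
step 16: "0010100101"  (len 10)
step 17: "010100101"  (len 9)
step 18: "10100101"  (len 8)
step 19: "01001011101"  (len 11)
step 20: "1001011101"  (len 10)
step 21: "00101110100"  (len 11)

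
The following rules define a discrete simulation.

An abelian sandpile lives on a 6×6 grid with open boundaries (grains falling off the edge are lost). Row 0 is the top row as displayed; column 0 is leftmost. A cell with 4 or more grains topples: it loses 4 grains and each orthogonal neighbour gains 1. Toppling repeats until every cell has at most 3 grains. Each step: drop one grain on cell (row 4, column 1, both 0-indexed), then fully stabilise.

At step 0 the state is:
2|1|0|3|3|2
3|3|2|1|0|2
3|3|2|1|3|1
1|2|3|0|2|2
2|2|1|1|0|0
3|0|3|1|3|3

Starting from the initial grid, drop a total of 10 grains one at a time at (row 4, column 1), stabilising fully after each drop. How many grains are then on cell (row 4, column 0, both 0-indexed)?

0

t=0: 2|1|0|3|3|2
3|3|2|1|0|2
3|3|2|1|3|1
1|2|3|0|2|2
2|2|1|1|0|0
3|0|3|1|3|3
t=1: 2|1|0|3|3|2
3|3|2|1|0|2
3|3|2|1|3|1
1|2|3|0|2|2
2|3|1|1|0|0
3|0|3|1|3|3
t=2: 2|1|0|3|3|2
3|3|2|1|0|2
3|3|2|1|3|1
1|3|3|0|2|2
3|0|2|1|0|0
3|1|3|1|3|3
t=3: 2|1|0|3|3|2
3|3|2|1|0|2
3|3|2|1|3|1
1|3|3|0|2|2
3|1|2|1|0|0
3|1|3|1|3|3
t=4: 2|1|0|3|3|2
3|3|2|1|0|2
3|3|2|1|3|1
1|3|3|0|2|2
3|2|2|1|0|0
3|1|3|1|3|3
t=5: 2|1|0|3|3|2
3|3|2|1|0|2
3|3|2|1|3|1
1|3|3|0|2|2
3|3|2|1|0|0
3|1|3|1|3|3
t=6: 3|2|1|3|3|2
1|3|0|2|0|2
3|0|2|2|3|1
1|1|3|1|2|2
3|1|2|2|0|0
1|1|1|2|3|3
t=7: 3|2|1|3|3|2
1|3|0|2|0|2
3|0|2|2|3|1
1|1|3|1|2|2
3|2|2|2|0|0
1|1|1|2|3|3
t=8: 3|2|1|3|3|2
1|3|0|2|0|2
3|0|2|2|3|1
1|1|3|1|2|2
3|3|2|2|0|0
1|1|1|2|3|3
t=9: 3|2|1|3|3|2
1|3|0|2|0|2
3|0|2|2|3|1
2|2|3|1|2|2
0|1|3|2|0|0
2|2|1|2|3|3
t=10: 3|2|1|3|3|2
1|3|0|2|0|2
3|0|2|2|3|1
2|2|3|1|2|2
0|2|3|2|0|0
2|2|1|2|3|3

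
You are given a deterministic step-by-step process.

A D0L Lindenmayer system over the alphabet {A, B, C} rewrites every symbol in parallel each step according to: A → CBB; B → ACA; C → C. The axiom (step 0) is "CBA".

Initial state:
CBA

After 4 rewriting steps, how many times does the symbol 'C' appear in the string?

31

0) CBA
1) CACACBB
2) CCBBCCBBCACAACA
3) CCACAACACCACAACACCBBCCBBCBBCCBB
4) CCCBBCCBBCBBCCBBCCCBBCCBBCBBCCBBCCACAACACCACAACACACAACACCACAACA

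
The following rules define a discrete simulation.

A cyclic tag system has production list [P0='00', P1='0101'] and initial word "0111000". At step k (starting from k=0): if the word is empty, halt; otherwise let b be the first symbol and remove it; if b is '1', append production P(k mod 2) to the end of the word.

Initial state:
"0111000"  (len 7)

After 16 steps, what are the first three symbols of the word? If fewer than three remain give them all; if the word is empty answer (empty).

100

0) "0111000"  (len 7)
1) "111000"  (len 6)
2) "110000101"  (len 9)
3) "1000010100"  (len 10)
4) "0000101000101"  (len 13)
5) "000101000101"  (len 12)
6) "00101000101"  (len 11)
7) "0101000101"  (len 10)
8) "101000101"  (len 9)
9) "0100010100"  (len 10)
10) "100010100"  (len 9)
11) "0001010000"  (len 10)
12) "001010000"  (len 9)
13) "01010000"  (len 8)
14) "1010000"  (len 7)
15) "01000000"  (len 8)
16) "1000000"  (len 7)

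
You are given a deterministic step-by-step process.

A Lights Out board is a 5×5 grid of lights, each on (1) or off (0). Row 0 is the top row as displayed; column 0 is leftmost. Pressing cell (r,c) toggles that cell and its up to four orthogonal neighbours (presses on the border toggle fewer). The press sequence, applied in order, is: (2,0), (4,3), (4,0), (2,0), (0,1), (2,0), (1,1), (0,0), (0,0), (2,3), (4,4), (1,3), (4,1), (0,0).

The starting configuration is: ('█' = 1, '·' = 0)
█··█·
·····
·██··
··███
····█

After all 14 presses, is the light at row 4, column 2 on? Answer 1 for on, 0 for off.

0

0) █··█·
·····
·██··
··███
····█
1) █··█·
█····
█·█··
█·███
····█
2) █··█·
█····
█·█··
█·█·█
··██·
3) █··█·
█····
█·█··
··█·█
████·
4) █··█·
·····
·██··
█·█·█
████·
5) ·███·
·█···
·██··
█·█·█
████·
6) ·███·
██···
█·█··
··█·█
████·
7) ··██·
··█··
███··
··█·█
████·
8) ████·
█·█··
███··
··█·█
████·
9) ··██·
··█··
███··
··█·█
████·
10) ··██·
··██·
██·██
··███
████·
11) ··██·
··██·
██·██
··██·
███·█
12) ··█··
····█
██··█
··██·
███·█
13) ··█··
····█
██··█
·███·
····█
14) ███··
█···█
██··█
·███·
····█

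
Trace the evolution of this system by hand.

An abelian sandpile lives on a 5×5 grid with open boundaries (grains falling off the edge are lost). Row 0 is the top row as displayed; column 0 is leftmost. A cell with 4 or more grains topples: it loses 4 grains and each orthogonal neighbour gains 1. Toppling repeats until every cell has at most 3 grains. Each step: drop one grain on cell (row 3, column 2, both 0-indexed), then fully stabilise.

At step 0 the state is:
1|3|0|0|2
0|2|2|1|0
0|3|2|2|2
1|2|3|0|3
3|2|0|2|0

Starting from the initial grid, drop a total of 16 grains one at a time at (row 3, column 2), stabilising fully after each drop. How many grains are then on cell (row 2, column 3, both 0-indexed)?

1

0) 1|3|0|0|2
0|2|2|1|0
0|3|2|2|2
1|2|3|0|3
3|2|0|2|0
1) 1|3|0|0|2
0|2|2|1|0
0|3|3|2|2
1|3|0|1|3
3|2|1|2|0
2) 1|3|0|0|2
0|2|2|1|0
0|3|3|2|2
1|3|1|1|3
3|2|1|2|0
3) 1|3|0|0|2
0|2|2|1|0
0|3|3|2|2
1|3|2|1|3
3|2|1|2|0
4) 1|3|0|0|2
0|2|2|1|0
0|3|3|2|2
1|3|3|1|3
3|2|1|2|0
5) 1|3|0|0|2
0|3|3|1|0
1|1|1|3|2
2|1|2|2|3
3|3|2|2|0
6) 1|3|0|0|2
0|3|3|1|0
1|1|1|3|2
2|1|3|2|3
3|3|2|2|0
7) 1|3|0|0|2
0|3|3|1|0
1|1|2|3|2
2|2|0|3|3
3|3|3|2|0
8) 1|3|0|0|2
0|3|3|1|0
1|1|2|3|2
2|2|1|3|3
3|3|3|2|0
9) 1|3|0|0|2
0|3|3|1|0
1|1|2|3|2
2|2|2|3|3
3|3|3|2|0
10) 1|3|0|0|2
0|3|3|1|0
1|1|2|3|2
2|2|3|3|3
3|3|3|2|0
11) 2|0|2|0|2
1|2|1|3|1
3|0|3|3|0
0|3|1|0|2
1|2|3|1|2
12) 2|0|2|0|2
1|2|1|3|1
3|0|3|3|0
0|3|2|0|2
1|2|3|1|2
13) 2|0|2|0|2
1|2|1|3|1
3|0|3|3|0
0|3|3|0|2
1|2|3|1|2
14) 2|0|2|1|2
1|2|3|0|2
3|2|1|1|1
1|1|3|2|2
2|0|1|2|2
15) 2|0|2|1|2
1|2|3|0|2
3|2|2|1|1
1|2|0|3|2
2|0|2|2|2
16) 2|0|2|1|2
1|2|3|0|2
3|2|2|1|1
1|2|1|3|2
2|0|2|2|2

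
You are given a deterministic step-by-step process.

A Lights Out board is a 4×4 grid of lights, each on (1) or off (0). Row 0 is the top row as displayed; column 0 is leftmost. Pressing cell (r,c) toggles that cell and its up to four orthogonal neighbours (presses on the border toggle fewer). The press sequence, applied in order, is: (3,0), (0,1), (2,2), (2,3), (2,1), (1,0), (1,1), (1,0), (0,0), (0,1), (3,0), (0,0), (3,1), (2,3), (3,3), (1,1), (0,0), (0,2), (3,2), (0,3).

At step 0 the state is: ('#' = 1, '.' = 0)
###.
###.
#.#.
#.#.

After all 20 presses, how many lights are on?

k=0  ###.
###.
#.#.
#.#.
k=1  ###.
###.
..#.
.##.
k=2  ....
#.#.
..#.
.##.
k=3  ....
#...
.#.#
.#..
k=4  ....
#..#
.##.
.#.#
k=5  ....
##.#
#...
...#
k=6  #...
...#
....
...#
k=7  ##..
####
.#..
...#
k=8  .#..
..##
##..
...#
k=9  #...
#.##
##..
...#
k=10  .##.
####
##..
...#
k=11  .##.
####
.#..
##.#
k=12  #.#.
.###
.#..
##.#
k=13  #.#.
.###
....
..##
k=14  #.#.
.##.
..##
..#.
k=15  #.#.
.##.
..#.
...#
k=16  ###.
#...
.##.
...#
k=17  ..#.
....
.##.
...#
k=18  .#.#
..#.
.##.
...#
k=19  .#.#
..#.
.#..
.##.
k=20  .##.
..##
.#..
.##.

7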